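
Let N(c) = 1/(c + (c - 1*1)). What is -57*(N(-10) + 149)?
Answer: -59432/7 ≈ -8490.3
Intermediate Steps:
N(c) = 1/(-1 + 2*c) (N(c) = 1/(c + (c - 1)) = 1/(c + (-1 + c)) = 1/(-1 + 2*c))
-57*(N(-10) + 149) = -57*(1/(-1 + 2*(-10)) + 149) = -57*(1/(-1 - 20) + 149) = -57*(1/(-21) + 149) = -57*(-1/21 + 149) = -57*3128/21 = -59432/7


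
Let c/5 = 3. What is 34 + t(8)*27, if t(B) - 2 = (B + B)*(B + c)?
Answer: 10024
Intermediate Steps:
c = 15 (c = 5*3 = 15)
t(B) = 2 + 2*B*(15 + B) (t(B) = 2 + (B + B)*(B + 15) = 2 + (2*B)*(15 + B) = 2 + 2*B*(15 + B))
34 + t(8)*27 = 34 + (2 + 2*8² + 30*8)*27 = 34 + (2 + 2*64 + 240)*27 = 34 + (2 + 128 + 240)*27 = 34 + 370*27 = 34 + 9990 = 10024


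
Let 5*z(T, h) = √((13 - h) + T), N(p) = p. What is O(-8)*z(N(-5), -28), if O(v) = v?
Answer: -48/5 ≈ -9.6000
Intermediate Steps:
z(T, h) = √(13 + T - h)/5 (z(T, h) = √((13 - h) + T)/5 = √(13 + T - h)/5)
O(-8)*z(N(-5), -28) = -8*√(13 - 5 - 1*(-28))/5 = -8*√(13 - 5 + 28)/5 = -8*√36/5 = -8*6/5 = -48/5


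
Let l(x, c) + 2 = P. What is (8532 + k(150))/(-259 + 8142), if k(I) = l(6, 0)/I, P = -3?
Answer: 255959/236490 ≈ 1.0823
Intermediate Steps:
l(x, c) = -5 (l(x, c) = -2 - 3 = -5)
k(I) = -5/I
(8532 + k(150))/(-259 + 8142) = (8532 - 5/150)/(-259 + 8142) = (8532 - 5*1/150)/7883 = (8532 - 1/30)*(1/7883) = (255959/30)*(1/7883) = 255959/236490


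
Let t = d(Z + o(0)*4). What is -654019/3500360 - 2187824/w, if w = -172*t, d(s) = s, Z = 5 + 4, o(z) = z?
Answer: 1914289798807/1354639320 ≈ 1413.1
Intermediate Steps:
Z = 9
t = 9 (t = 9 + 0*4 = 9 + 0 = 9)
w = -1548 (w = -172*9 = -1548)
-654019/3500360 - 2187824/w = -654019/3500360 - 2187824/(-1548) = -654019*1/3500360 - 2187824*(-1/1548) = -654019/3500360 + 546956/387 = 1914289798807/1354639320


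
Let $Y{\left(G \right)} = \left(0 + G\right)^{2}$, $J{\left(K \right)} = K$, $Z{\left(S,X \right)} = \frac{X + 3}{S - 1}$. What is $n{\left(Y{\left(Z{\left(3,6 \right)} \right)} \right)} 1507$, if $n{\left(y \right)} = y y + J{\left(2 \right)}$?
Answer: $\frac{9935651}{16} \approx 6.2098 \cdot 10^{5}$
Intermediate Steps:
$Z{\left(S,X \right)} = \frac{3 + X}{-1 + S}$
$Y{\left(G \right)} = G^{2}$
$n{\left(y \right)} = 2 + y^{2}$ ($n{\left(y \right)} = y y + 2 = y^{2} + 2 = 2 + y^{2}$)
$n{\left(Y{\left(Z{\left(3,6 \right)} \right)} \right)} 1507 = \left(2 + \left(\left(\frac{3 + 6}{-1 + 3}\right)^{2}\right)^{2}\right) 1507 = \left(2 + \left(\left(\frac{1}{2} \cdot 9\right)^{2}\right)^{2}\right) 1507 = \left(2 + \left(\left(\frac{9}{2}\right)^{2}\right)^{2}\right) 1507 = \left(2 + \left(\frac{81}{4}\right)^{2}\right) 1507 = \left(2 + \frac{6561}{16}\right) 1507 = \frac{6593}{16} \cdot 1507 = \frac{9935651}{16}$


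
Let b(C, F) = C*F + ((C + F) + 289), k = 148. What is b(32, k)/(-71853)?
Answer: -1735/23951 ≈ -0.072440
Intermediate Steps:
b(C, F) = 289 + C + F + C*F (b(C, F) = C*F + (289 + C + F) = 289 + C + F + C*F)
b(32, k)/(-71853) = (289 + 32 + 148 + 32*148)/(-71853) = (289 + 32 + 148 + 4736)*(-1/71853) = 5205*(-1/71853) = -1735/23951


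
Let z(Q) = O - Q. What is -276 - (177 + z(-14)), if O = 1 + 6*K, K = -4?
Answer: -444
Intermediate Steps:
O = -23 (O = 1 + 6*(-4) = 1 - 24 = -23)
z(Q) = -23 - Q
-276 - (177 + z(-14)) = -276 - (177 + (-23 - 1*(-14))) = -276 - (177 + (-23 + 14)) = -276 - (177 - 9) = -276 - 1*168 = -276 - 168 = -444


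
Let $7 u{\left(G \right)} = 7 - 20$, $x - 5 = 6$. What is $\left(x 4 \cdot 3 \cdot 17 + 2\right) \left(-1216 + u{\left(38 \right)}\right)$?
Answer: $- \frac{19147150}{7} \approx -2.7353 \cdot 10^{6}$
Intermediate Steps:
$x = 11$ ($x = 5 + 6 = 11$)
$u{\left(G \right)} = - \frac{13}{7}$ ($u{\left(G \right)} = \frac{7 - 20}{7} = \frac{1}{7} \left(-13\right) = - \frac{13}{7}$)
$\left(x 4 \cdot 3 \cdot 17 + 2\right) \left(-1216 + u{\left(38 \right)}\right) = \left(11 \cdot 4 \cdot 3 \cdot 17 + 2\right) \left(-1216 - \frac{13}{7}\right) = \left(44 \cdot 3 \cdot 17 + 2\right) \left(- \frac{8525}{7}\right) = \left(132 \cdot 17 + 2\right) \left(- \frac{8525}{7}\right) = \left(2244 + 2\right) \left(- \frac{8525}{7}\right) = 2246 \left(- \frac{8525}{7}\right) = - \frac{19147150}{7}$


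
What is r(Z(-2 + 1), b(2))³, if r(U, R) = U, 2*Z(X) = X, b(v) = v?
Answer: -⅛ ≈ -0.12500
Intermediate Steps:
Z(X) = X/2
r(Z(-2 + 1), b(2))³ = ((-2 + 1)/2)³ = ((½)*(-1))³ = (-½)³ = -⅛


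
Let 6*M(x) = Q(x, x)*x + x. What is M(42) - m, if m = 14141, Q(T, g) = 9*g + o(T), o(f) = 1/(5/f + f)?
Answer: -20321978/1769 ≈ -11488.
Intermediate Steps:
o(f) = 1/(f + 5/f)
Q(T, g) = 9*g + T/(5 + T²)
M(x) = x/6 + x*(x + 9*x*(5 + x²))/(6*(5 + x²)) (M(x) = (((x + 9*x*(5 + x²))/(5 + x²))*x + x)/6 = (x*(x + 9*x*(5 + x²))/(5 + x²) + x)/6 = (x + x*(x + 9*x*(5 + x²))/(5 + x²))/6 = x/6 + x*(x + 9*x*(5 + x²))/(6*(5 + x²)))
M(42) - m = (⅙)*42*(5 + 42² + 9*42³ + 46*42)/(5 + 42²) - 1*14141 = (⅙)*42*(5 + 1764 + 9*74088 + 1932)/(5 + 1764) - 14141 = (⅙)*42*(5 + 1764 + 666792 + 1932)/1769 - 14141 = (⅙)*42*(1/1769)*670493 - 14141 = 4693451/1769 - 14141 = -20321978/1769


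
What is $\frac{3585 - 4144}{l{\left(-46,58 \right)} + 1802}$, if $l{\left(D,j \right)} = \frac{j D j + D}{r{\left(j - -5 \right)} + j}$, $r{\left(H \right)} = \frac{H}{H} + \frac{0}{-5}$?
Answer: $\frac{32981}{48472} \approx 0.68041$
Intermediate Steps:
$r{\left(H \right)} = 1$ ($r{\left(H \right)} = 1 + 0 \left(- \frac{1}{5}\right) = 1 + 0 = 1$)
$l{\left(D,j \right)} = \frac{D + D j^{2}}{1 + j}$ ($l{\left(D,j \right)} = \frac{j D j + D}{1 + j} = \frac{D j j + D}{1 + j} = \frac{D j^{2} + D}{1 + j} = \frac{D + D j^{2}}{1 + j}$)
$\frac{3585 - 4144}{l{\left(-46,58 \right)} + 1802} = \frac{3585 - 4144}{- \frac{46 \left(1 + 58^{2}\right)}{1 + 58} + 1802} = - \frac{559}{- \frac{46 \left(1 + 3364\right)}{59} + 1802} = - \frac{559}{\left(-46\right) \frac{1}{59} \cdot 3365 + 1802} = - \frac{559}{- \frac{154790}{59} + 1802} = - \frac{559}{- \frac{48472}{59}} = \left(-559\right) \left(- \frac{59}{48472}\right) = \frac{32981}{48472}$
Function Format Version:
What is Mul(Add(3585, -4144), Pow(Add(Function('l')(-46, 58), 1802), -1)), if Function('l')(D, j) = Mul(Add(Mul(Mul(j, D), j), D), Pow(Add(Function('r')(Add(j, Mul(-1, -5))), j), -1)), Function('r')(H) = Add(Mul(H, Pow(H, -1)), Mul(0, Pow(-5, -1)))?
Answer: Rational(32981, 48472) ≈ 0.68041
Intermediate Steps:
Function('r')(H) = 1 (Function('r')(H) = Add(1, Mul(0, Rational(-1, 5))) = Add(1, 0) = 1)
Function('l')(D, j) = Mul(Pow(Add(1, j), -1), Add(D, Mul(D, Pow(j, 2)))) (Function('l')(D, j) = Mul(Add(Mul(Mul(j, D), j), D), Pow(Add(1, j), -1)) = Mul(Add(Mul(Mul(D, j), j), D), Pow(Add(1, j), -1)) = Mul(Add(Mul(D, Pow(j, 2)), D), Pow(Add(1, j), -1)) = Mul(Add(D, Mul(D, Pow(j, 2))), Pow(Add(1, j), -1)) = Mul(Pow(Add(1, j), -1), Add(D, Mul(D, Pow(j, 2)))))
Mul(Add(3585, -4144), Pow(Add(Function('l')(-46, 58), 1802), -1)) = Mul(Add(3585, -4144), Pow(Add(Mul(-46, Pow(Add(1, 58), -1), Add(1, Pow(58, 2))), 1802), -1)) = Mul(-559, Pow(Add(Mul(-46, Pow(59, -1), Add(1, 3364)), 1802), -1)) = Mul(-559, Pow(Add(Mul(-46, Rational(1, 59), 3365), 1802), -1)) = Mul(-559, Pow(Add(Rational(-154790, 59), 1802), -1)) = Mul(-559, Pow(Rational(-48472, 59), -1)) = Mul(-559, Rational(-59, 48472)) = Rational(32981, 48472)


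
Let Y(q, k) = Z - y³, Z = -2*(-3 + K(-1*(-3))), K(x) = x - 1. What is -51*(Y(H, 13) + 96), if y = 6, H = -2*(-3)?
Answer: 6018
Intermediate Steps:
H = 6
K(x) = -1 + x
Z = 2 (Z = -2*(-3 + (-1 - 1*(-3))) = -2*(-3 + (-1 + 3)) = -2*(-3 + 2) = -2*(-1) = 2)
Y(q, k) = -214 (Y(q, k) = 2 - 1*6³ = 2 - 1*216 = 2 - 216 = -214)
-51*(Y(H, 13) + 96) = -51*(-214 + 96) = -51*(-118) = 6018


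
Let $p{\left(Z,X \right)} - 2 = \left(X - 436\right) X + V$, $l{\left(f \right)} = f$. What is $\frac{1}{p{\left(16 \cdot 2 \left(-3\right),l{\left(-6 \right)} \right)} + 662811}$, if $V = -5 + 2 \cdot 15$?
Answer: $\frac{1}{665490} \approx 1.5027 \cdot 10^{-6}$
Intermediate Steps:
$V = 25$ ($V = -5 + 30 = 25$)
$p{\left(Z,X \right)} = 27 + X \left(-436 + X\right)$ ($p{\left(Z,X \right)} = 2 + \left(\left(X - 436\right) X + 25\right) = 2 + \left(\left(-436 + X\right) X + 25\right) = 2 + \left(X \left(-436 + X\right) + 25\right) = 2 + \left(25 + X \left(-436 + X\right)\right) = 27 + X \left(-436 + X\right)$)
$\frac{1}{p{\left(16 \cdot 2 \left(-3\right),l{\left(-6 \right)} \right)} + 662811} = \frac{1}{\left(27 + \left(-6\right)^{2} - -2616\right) + 662811} = \frac{1}{\left(27 + 36 + 2616\right) + 662811} = \frac{1}{2679 + 662811} = \frac{1}{665490}$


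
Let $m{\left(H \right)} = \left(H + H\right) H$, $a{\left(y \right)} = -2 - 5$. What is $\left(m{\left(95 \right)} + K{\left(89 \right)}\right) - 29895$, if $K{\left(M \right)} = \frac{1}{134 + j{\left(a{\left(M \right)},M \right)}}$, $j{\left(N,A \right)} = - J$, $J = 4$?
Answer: $- \frac{1539849}{130} \approx -11845.0$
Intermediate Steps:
$a{\left(y \right)} = -7$
$m{\left(H \right)} = 2 H^{2}$ ($m{\left(H \right)} = 2 H H = 2 H^{2}$)
$j{\left(N,A \right)} = -4$ ($j{\left(N,A \right)} = \left(-1\right) 4 = -4$)
$K{\left(M \right)} = \frac{1}{130}$ ($K{\left(M \right)} = \frac{1}{134 - 4} = \frac{1}{130}$)
$\left(m{\left(95 \right)} + K{\left(89 \right)}\right) - 29895 = \left(2 \cdot 95^{2} + \frac{1}{130}\right) - 29895 = \left(2 \cdot 9025 + \frac{1}{130}\right) - 29895 = \left(18050 + \frac{1}{130}\right) - 29895 = \frac{2346501}{130} - 29895 = - \frac{1539849}{130}$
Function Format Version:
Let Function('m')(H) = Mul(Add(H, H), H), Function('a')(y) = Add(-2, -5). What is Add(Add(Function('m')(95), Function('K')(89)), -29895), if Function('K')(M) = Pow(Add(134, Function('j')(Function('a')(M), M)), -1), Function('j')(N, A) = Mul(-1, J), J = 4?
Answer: Rational(-1539849, 130) ≈ -11845.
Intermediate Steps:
Function('a')(y) = -7
Function('m')(H) = Mul(2, Pow(H, 2)) (Function('m')(H) = Mul(Mul(2, H), H) = Mul(2, Pow(H, 2)))
Function('j')(N, A) = -4 (Function('j')(N, A) = Mul(-1, 4) = -4)
Function('K')(M) = Rational(1, 130) (Function('K')(M) = Pow(Add(134, -4), -1) = Pow(130, -1) = Rational(1, 130))
Add(Add(Function('m')(95), Function('K')(89)), -29895) = Add(Add(Mul(2, Pow(95, 2)), Rational(1, 130)), -29895) = Add(Add(Mul(2, 9025), Rational(1, 130)), -29895) = Add(Add(18050, Rational(1, 130)), -29895) = Add(Rational(2346501, 130), -29895) = Rational(-1539849, 130)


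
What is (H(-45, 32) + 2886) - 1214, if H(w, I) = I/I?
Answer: 1673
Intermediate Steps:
H(w, I) = 1
(H(-45, 32) + 2886) - 1214 = (1 + 2886) - 1214 = 2887 - 1214 = 1673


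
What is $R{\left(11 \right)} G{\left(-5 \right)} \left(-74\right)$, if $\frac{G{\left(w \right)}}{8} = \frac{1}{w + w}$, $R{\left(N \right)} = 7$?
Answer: $\frac{2072}{5} \approx 414.4$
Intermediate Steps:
$G{\left(w \right)} = \frac{4}{w}$ ($G{\left(w \right)} = \frac{8}{w + w} = \frac{8}{2 w} = 8 \frac{1}{2 w} = \frac{4}{w}$)
$R{\left(11 \right)} G{\left(-5 \right)} \left(-74\right) = 7 \frac{4}{-5} \left(-74\right) = 7 \cdot 4 \left(- \frac{1}{5}\right) \left(-74\right) = 7 \left(- \frac{4}{5}\right) \left(-74\right) = \left(- \frac{28}{5}\right) \left(-74\right) = \frac{2072}{5}$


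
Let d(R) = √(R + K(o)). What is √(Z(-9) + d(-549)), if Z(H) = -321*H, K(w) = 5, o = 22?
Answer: √(2889 + 4*I*√34) ≈ 53.75 + 0.217*I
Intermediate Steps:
d(R) = √(5 + R) (d(R) = √(R + 5) = √(5 + R))
√(Z(-9) + d(-549)) = √(-321*(-9) + √(5 - 549)) = √(2889 + √(-544)) = √(2889 + 4*I*√34)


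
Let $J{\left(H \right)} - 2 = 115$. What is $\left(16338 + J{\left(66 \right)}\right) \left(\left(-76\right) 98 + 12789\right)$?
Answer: $87886155$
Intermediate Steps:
$J{\left(H \right)} = 117$ ($J{\left(H \right)} = 2 + 115 = 117$)
$\left(16338 + J{\left(66 \right)}\right) \left(\left(-76\right) 98 + 12789\right) = \left(16338 + 117\right) \left(\left(-76\right) 98 + 12789\right) = 16455 \left(-7448 + 12789\right) = 16455 \cdot 5341 = 87886155$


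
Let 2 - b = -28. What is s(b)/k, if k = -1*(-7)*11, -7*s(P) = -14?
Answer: 2/77 ≈ 0.025974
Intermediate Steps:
b = 30 (b = 2 - 1*(-28) = 2 + 28 = 30)
s(P) = 2 (s(P) = -⅐*(-14) = 2)
k = 77 (k = 7*11 = 77)
s(b)/k = 2/77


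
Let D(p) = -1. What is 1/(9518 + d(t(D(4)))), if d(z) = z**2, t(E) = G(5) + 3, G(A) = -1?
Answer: 1/9522 ≈ 0.00010502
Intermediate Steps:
t(E) = 2 (t(E) = -1 + 3 = 2)
1/(9518 + d(t(D(4)))) = 1/(9518 + 2**2) = 1/(9518 + 4) = 1/9522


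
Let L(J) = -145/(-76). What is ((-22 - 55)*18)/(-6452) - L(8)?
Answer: -207551/122588 ≈ -1.6931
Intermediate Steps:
L(J) = 145/76 (L(J) = -145*(-1/76) = 145/76)
((-22 - 55)*18)/(-6452) - L(8) = ((-22 - 55)*18)/(-6452) - 1*145/76 = -77*18*(-1/6452) - 145/76 = -1386*(-1/6452) - 145/76 = 693/3226 - 145/76 = -207551/122588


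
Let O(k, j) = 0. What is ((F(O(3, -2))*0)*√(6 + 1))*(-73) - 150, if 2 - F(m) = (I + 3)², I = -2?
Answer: -150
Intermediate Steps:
F(m) = 1 (F(m) = 2 - (-2 + 3)² = 2 - 1*1² = 2 - 1*1 = 2 - 1 = 1)
((F(O(3, -2))*0)*√(6 + 1))*(-73) - 150 = ((1*0)*√(6 + 1))*(-73) - 150 = (0*√7)*(-73) - 150 = 0*(-73) - 150 = 0 - 150 = -150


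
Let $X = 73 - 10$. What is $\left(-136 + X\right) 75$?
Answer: $-5475$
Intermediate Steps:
$X = 63$
$\left(-136 + X\right) 75 = \left(-136 + 63\right) 75 = \left(-73\right) 75 = -5475$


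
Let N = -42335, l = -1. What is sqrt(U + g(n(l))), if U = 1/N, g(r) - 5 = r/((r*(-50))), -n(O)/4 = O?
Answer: sqrt(35701494982)/84670 ≈ 2.2316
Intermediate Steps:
n(O) = -4*O
g(r) = 249/50 (g(r) = 5 + r/((r*(-50))) = 5 + r/((-50*r)) = 5 + r*(-1/(50*r)) = 5 - 1/50 = 249/50)
U = -1/42335 (U = 1/(-42335) = -1/42335 ≈ -2.3621e-5)
sqrt(U + g(n(l))) = sqrt(-1/42335 + 249/50) = sqrt(2108273/423350) = sqrt(35701494982)/84670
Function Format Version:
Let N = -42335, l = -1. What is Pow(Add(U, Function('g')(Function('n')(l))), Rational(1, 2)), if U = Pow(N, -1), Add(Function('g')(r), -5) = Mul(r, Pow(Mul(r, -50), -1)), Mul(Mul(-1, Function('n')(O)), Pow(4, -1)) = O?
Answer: Mul(Rational(1, 84670), Pow(35701494982, Rational(1, 2))) ≈ 2.2316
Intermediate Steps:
Function('n')(O) = Mul(-4, O)
Function('g')(r) = Rational(249, 50) (Function('g')(r) = Add(5, Mul(r, Pow(Mul(r, -50), -1))) = Add(5, Mul(r, Pow(Mul(-50, r), -1))) = Add(5, Mul(r, Mul(Rational(-1, 50), Pow(r, -1)))) = Add(5, Rational(-1, 50)) = Rational(249, 50))
U = Rational(-1, 42335) (U = Pow(-42335, -1) = Rational(-1, 42335) ≈ -2.3621e-5)
Pow(Add(U, Function('g')(Function('n')(l))), Rational(1, 2)) = Pow(Add(Rational(-1, 42335), Rational(249, 50)), Rational(1, 2)) = Pow(Rational(2108273, 423350), Rational(1, 2)) = Mul(Rational(1, 84670), Pow(35701494982, Rational(1, 2)))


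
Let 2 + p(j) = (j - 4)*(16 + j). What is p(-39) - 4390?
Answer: -3403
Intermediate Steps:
p(j) = -2 + (-4 + j)*(16 + j) (p(j) = -2 + (j - 4)*(16 + j) = -2 + (-4 + j)*(16 + j))
p(-39) - 4390 = (-66 + (-39)² + 12*(-39)) - 4390 = (-66 + 1521 - 468) - 4390 = 987 - 4390 = -3403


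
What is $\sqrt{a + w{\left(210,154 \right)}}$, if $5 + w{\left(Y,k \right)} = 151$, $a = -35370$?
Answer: $2 i \sqrt{8806} \approx 187.68 i$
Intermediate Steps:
$w{\left(Y,k \right)} = 146$ ($w{\left(Y,k \right)} = -5 + 151 = 146$)
$\sqrt{a + w{\left(210,154 \right)}} = \sqrt{-35370 + 146} = \sqrt{-35224} = 2 i \sqrt{8806}$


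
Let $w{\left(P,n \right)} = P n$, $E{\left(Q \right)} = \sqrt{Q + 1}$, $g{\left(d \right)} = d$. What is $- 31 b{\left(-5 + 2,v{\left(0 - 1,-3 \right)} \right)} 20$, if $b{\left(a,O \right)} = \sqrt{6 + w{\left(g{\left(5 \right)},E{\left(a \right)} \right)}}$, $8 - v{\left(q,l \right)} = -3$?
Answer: $- 620 \sqrt{6 + 5 i \sqrt{2}} \approx -1713.4 - 793.21 i$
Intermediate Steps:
$E{\left(Q \right)} = \sqrt{1 + Q}$
$v{\left(q,l \right)} = 11$ ($v{\left(q,l \right)} = 8 - -3 = 8 + 3 = 11$)
$b{\left(a,O \right)} = \sqrt{6 + 5 \sqrt{1 + a}}$
$- 31 b{\left(-5 + 2,v{\left(0 - 1,-3 \right)} \right)} 20 = - 31 \sqrt{6 + 5 \sqrt{1 + \left(-5 + 2\right)}} 20 = - 31 \sqrt{6 + 5 \sqrt{1 - 3}} \cdot 20 = - 31 \sqrt{6 + 5 \sqrt{-2}} \cdot 20 = - 31 \sqrt{6 + 5 i \sqrt{2}} \cdot 20 = - 620 \sqrt{6 + 5 i \sqrt{2}}$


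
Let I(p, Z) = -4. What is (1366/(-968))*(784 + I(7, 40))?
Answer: -133185/121 ≈ -1100.7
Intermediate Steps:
(1366/(-968))*(784 + I(7, 40)) = (1366/(-968))*(784 - 4) = (1366*(-1/968))*780 = -683/484*780 = -133185/121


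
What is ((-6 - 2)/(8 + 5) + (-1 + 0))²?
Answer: 441/169 ≈ 2.6095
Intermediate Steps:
((-6 - 2)/(8 + 5) + (-1 + 0))² = (-8/13 - 1)² = (-21/13)² = 441/169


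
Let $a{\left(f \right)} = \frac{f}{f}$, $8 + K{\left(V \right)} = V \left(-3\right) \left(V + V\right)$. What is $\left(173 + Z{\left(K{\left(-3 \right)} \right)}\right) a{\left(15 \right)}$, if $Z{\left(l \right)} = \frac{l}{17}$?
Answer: $\frac{2879}{17} \approx 169.35$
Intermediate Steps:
$K{\left(V \right)} = -8 - 6 V^{2}$ ($K{\left(V \right)} = -8 + V \left(-3\right) \left(V + V\right) = -8 + - 3 V 2 V = -8 - 6 V^{2}$)
$Z{\left(l \right)} = \frac{l}{17}$ ($Z{\left(l \right)} = l \frac{1}{17} = \frac{l}{17}$)
$a{\left(f \right)} = 1$
$\left(173 + Z{\left(K{\left(-3 \right)} \right)}\right) a{\left(15 \right)} = \left(173 + \frac{-8 - 6 \left(-3\right)^{2}}{17}\right) 1 = \left(173 + \frac{-8 - 54}{17}\right) 1 = \left(173 + \frac{1}{17} \left(-62\right)\right) 1 = \left(173 - \frac{62}{17}\right) 1 = \frac{2879}{17} \cdot 1 = \frac{2879}{17}$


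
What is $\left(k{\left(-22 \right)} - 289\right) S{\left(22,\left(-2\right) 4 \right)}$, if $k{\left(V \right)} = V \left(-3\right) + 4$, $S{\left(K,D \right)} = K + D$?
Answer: $-3066$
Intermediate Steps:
$S{\left(K,D \right)} = D + K$
$k{\left(V \right)} = 4 - 3 V$ ($k{\left(V \right)} = - 3 V + 4 = 4 - 3 V$)
$\left(k{\left(-22 \right)} - 289\right) S{\left(22,\left(-2\right) 4 \right)} = \left(\left(4 - -66\right) - 289\right) \left(\left(-2\right) 4 + 22\right) = \left(\left(4 + 66\right) - 289\right) \left(-8 + 22\right) = \left(70 - 289\right) 14 = \left(-219\right) 14 = -3066$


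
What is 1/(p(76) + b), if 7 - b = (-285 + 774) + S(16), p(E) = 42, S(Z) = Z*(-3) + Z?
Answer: -1/408 ≈ -0.0024510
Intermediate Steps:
S(Z) = -2*Z (S(Z) = -3*Z + Z = -2*Z)
b = -450 (b = 7 - ((-285 + 774) - 2*16) = 7 - (489 - 32) = 7 - 1*457 = 7 - 457 = -450)
1/(p(76) + b) = 1/(42 - 450) = 1/(-408) = -1/408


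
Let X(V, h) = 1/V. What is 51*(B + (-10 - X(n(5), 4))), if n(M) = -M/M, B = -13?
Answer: -1122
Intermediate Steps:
n(M) = -1 (n(M) = -1*1 = -1)
51*(B + (-10 - X(n(5), 4))) = 51*(-13 + (-10 - 1/(-1))) = 51*(-13 + (-10 - 1*(-1))) = 51*(-13 + (-10 + 1)) = 51*(-13 - 9) = 51*(-22) = -1122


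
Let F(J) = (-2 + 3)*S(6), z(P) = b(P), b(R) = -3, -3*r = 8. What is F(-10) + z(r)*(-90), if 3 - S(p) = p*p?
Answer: 237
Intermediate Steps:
r = -8/3 (r = -1/3*8 = -8/3 ≈ -2.6667)
z(P) = -3
S(p) = 3 - p**2 (S(p) = 3 - p*p = 3 - p**2)
F(J) = -33 (F(J) = (-2 + 3)*(3 - 1*6**2) = 1*(3 - 1*36) = 1*(3 - 36) = 1*(-33) = -33)
F(-10) + z(r)*(-90) = -33 - 3*(-90) = -33 + 270 = 237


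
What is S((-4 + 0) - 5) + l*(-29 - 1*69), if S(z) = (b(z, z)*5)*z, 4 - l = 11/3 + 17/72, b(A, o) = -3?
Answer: 4517/36 ≈ 125.47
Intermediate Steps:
l = 7/72 (l = 4 - (11/3 + 17/72) = 4 - 1*281/72 = 4 - 281/72 = 7/72 ≈ 0.097222)
S(z) = -15*z (S(z) = (-3*5)*z = -15*z)
S((-4 + 0) - 5) + l*(-29 - 1*69) = -15*((-4 + 0) - 5) + 7*(-29 - 1*69)/72 = -15*(-4 - 5) + 7*(-29 - 69)/72 = -15*(-9) + (7/72)*(-98) = 135 - 343/36 = 4517/36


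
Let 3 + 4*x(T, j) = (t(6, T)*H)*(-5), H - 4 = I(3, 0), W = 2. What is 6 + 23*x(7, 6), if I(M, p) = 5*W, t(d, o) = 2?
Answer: -3265/4 ≈ -816.25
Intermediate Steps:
I(M, p) = 10 (I(M, p) = 5*2 = 10)
H = 14 (H = 4 + 10 = 14)
x(T, j) = -143/4 (x(T, j) = -¾ + ((2*14)*(-5))/4 = -¾ + (28*(-5))/4 = -¾ + (¼)*(-140) = -¾ - 35 = -143/4)
6 + 23*x(7, 6) = 6 + 23*(-143/4) = 6 - 3289/4 = -3265/4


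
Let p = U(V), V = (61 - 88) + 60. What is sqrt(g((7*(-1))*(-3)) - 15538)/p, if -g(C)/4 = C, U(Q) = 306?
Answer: I*sqrt(15622)/306 ≈ 0.40846*I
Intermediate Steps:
V = 33 (V = -27 + 60 = 33)
g(C) = -4*C
p = 306
sqrt(g((7*(-1))*(-3)) - 15538)/p = sqrt(-4*7*(-1)*(-3) - 15538)/306 = sqrt(-(-28)*(-3) - 15538)*(1/306) = sqrt(-4*21 - 15538)*(1/306) = sqrt(-84 - 15538)*(1/306) = sqrt(-15622)*(1/306) = (I*sqrt(15622))*(1/306) = I*sqrt(15622)/306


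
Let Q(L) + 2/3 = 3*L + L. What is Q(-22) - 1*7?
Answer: -287/3 ≈ -95.667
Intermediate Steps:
Q(L) = -⅔ + 4*L (Q(L) = -⅔ + (3*L + L) = -⅔ + 4*L)
Q(-22) - 1*7 = (-⅔ + 4*(-22)) - 1*7 = (-⅔ - 88) - 7 = -266/3 - 7 = -287/3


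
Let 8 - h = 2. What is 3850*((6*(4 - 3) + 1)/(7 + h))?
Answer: 26950/13 ≈ 2073.1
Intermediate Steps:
h = 6 (h = 8 - 1*2 = 8 - 2 = 6)
3850*((6*(4 - 3) + 1)/(7 + h)) = 3850*((6*(4 - 3) + 1)/(7 + 6)) = 3850*((6*1 + 1)/13) = 3850*((6 + 1)*(1/13)) = 3850*(7*(1/13)) = 3850*(7/13) = 26950/13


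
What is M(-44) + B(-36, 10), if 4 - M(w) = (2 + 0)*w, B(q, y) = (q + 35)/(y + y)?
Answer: 1839/20 ≈ 91.950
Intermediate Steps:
B(q, y) = (35 + q)/(2*y) (B(q, y) = (35 + q)/((2*y)) = (35 + q)*(1/(2*y)) = (35 + q)/(2*y))
M(w) = 4 - 2*w (M(w) = 4 - (2 + 0)*w = 4 - 2*w)
M(-44) + B(-36, 10) = (4 - 2*(-44)) + (1/2)*(35 - 36)/10 = (4 + 88) + (1/2)*(1/10)*(-1) = 92 - 1/20 = 1839/20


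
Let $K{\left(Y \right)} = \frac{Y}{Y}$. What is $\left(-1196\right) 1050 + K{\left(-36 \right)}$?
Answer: $-1255799$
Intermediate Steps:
$K{\left(Y \right)} = 1$
$\left(-1196\right) 1050 + K{\left(-36 \right)} = \left(-1196\right) 1050 + 1 = -1255800 + 1 = -1255799$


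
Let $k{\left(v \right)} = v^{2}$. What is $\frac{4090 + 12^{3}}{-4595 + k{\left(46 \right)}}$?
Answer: $- \frac{5818}{2479} \approx -2.3469$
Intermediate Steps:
$\frac{4090 + 12^{3}}{-4595 + k{\left(46 \right)}} = \frac{4090 + 12^{3}}{-4595 + 46^{2}} = \frac{4090 + 1728}{-4595 + 2116} = \frac{5818}{-2479} = 5818 \left(- \frac{1}{2479}\right) = - \frac{5818}{2479}$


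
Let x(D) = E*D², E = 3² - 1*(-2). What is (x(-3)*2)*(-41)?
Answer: -8118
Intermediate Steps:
E = 11 (E = 9 + 2 = 11)
x(D) = 11*D²
(x(-3)*2)*(-41) = ((11*(-3)²)*2)*(-41) = ((11*9)*2)*(-41) = (99*2)*(-41) = 198*(-41) = -8118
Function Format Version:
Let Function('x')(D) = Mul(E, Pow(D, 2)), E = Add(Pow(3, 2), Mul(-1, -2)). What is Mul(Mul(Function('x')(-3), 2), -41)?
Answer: -8118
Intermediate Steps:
E = 11 (E = Add(9, 2) = 11)
Function('x')(D) = Mul(11, Pow(D, 2))
Mul(Mul(Function('x')(-3), 2), -41) = Mul(Mul(Mul(11, Pow(-3, 2)), 2), -41) = Mul(Mul(Mul(11, 9), 2), -41) = Mul(Mul(99, 2), -41) = Mul(198, -41) = -8118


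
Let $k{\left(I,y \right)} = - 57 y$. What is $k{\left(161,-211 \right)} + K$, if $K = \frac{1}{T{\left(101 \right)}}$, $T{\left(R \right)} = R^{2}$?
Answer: $\frac{122687428}{10201} \approx 12027.0$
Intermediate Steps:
$K = \frac{1}{10201}$ ($K = \frac{1}{101^{2}} = \frac{1}{10201} \approx 9.803 \cdot 10^{-5}$)
$k{\left(161,-211 \right)} + K = \left(-57\right) \left(-211\right) + \frac{1}{10201} = 12027 + \frac{1}{10201} = \frac{122687428}{10201}$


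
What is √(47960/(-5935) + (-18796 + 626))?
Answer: I*√25612352434/1187 ≈ 134.83*I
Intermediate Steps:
√(47960/(-5935) + (-18796 + 626)) = √(47960*(-1/5935) - 18170) = √(-9592/1187 - 18170) = √(-21577382/1187) = I*√25612352434/1187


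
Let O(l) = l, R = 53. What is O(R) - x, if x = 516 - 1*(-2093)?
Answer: -2556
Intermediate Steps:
x = 2609 (x = 516 + 2093 = 2609)
O(R) - x = 53 - 1*2609 = 53 - 2609 = -2556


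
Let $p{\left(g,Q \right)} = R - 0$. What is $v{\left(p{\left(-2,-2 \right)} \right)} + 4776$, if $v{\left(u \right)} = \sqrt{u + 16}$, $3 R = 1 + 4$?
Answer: $4776 + \frac{\sqrt{159}}{3} \approx 4780.2$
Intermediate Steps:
$R = \frac{5}{3}$ ($R = \frac{1 + 4}{3} = \frac{1}{3} \cdot 5 = \frac{5}{3} \approx 1.6667$)
$p{\left(g,Q \right)} = \frac{5}{3}$ ($p{\left(g,Q \right)} = \frac{5}{3} - 0 = \frac{5}{3} + 0 = \frac{5}{3}$)
$v{\left(u \right)} = \sqrt{16 + u}$
$v{\left(p{\left(-2,-2 \right)} \right)} + 4776 = \sqrt{16 + \frac{5}{3}} + 4776 = \sqrt{\frac{53}{3}} + 4776 = \frac{\sqrt{159}}{3} + 4776 = 4776 + \frac{\sqrt{159}}{3}$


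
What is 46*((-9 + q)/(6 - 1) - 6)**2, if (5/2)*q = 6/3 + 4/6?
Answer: 14893006/5625 ≈ 2647.6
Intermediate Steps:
q = 16/15 (q = 2*(6/3 + 4/6)/5 = 2*(6*(1/3) + 4*(1/6))/5 = 2*(2 + 2/3)/5 = (2/5)*(8/3) = 16/15 ≈ 1.0667)
46*((-9 + q)/(6 - 1) - 6)**2 = 46*((-9 + 16/15)/(6 - 1) - 6)**2 = 46*(-119/15/5 - 6)**2 = 46*(-119/15*1/5 - 6)**2 = 46*(-119/75 - 6)**2 = 46*(-569/75)**2 = 46*(323761/5625) = 14893006/5625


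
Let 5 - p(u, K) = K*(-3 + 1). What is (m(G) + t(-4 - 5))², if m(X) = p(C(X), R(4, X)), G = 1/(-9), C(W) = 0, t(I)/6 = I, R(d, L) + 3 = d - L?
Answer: 177241/81 ≈ 2188.2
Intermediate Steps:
R(d, L) = -3 + d - L (R(d, L) = -3 + (d - L) = -3 + d - L)
t(I) = 6*I
p(u, K) = 5 + 2*K (p(u, K) = 5 - K*(-3 + 1) = 5 - K*(-2) = 5 - (-2)*K = 5 + 2*K)
G = -⅑ ≈ -0.11111
m(X) = 7 - 2*X (m(X) = 5 + 2*(-3 + 4 - X) = 5 + 2*(1 - X) = 5 + (2 - 2*X) = 7 - 2*X)
(m(G) + t(-4 - 5))² = ((7 - 2*(-⅑)) + 6*(-4 - 5))² = ((7 + 2/9) + 6*(-9))² = (65/9 - 54)² = (-421/9)² = 177241/81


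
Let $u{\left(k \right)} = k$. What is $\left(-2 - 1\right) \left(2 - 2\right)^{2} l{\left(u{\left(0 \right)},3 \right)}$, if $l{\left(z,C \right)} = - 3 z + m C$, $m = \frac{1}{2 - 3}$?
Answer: $0$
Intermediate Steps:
$m = -1$ ($m = \frac{1}{-1} = -1$)
$l{\left(z,C \right)} = - C - 3 z$ ($l{\left(z,C \right)} = - 3 z - C = - C - 3 z$)
$\left(-2 - 1\right) \left(2 - 2\right)^{2} l{\left(u{\left(0 \right)},3 \right)} = \left(-2 - 1\right) \left(2 - 2\right)^{2} \left(\left(-1\right) 3 - 0\right) = - 3 \cdot 0^{2} \left(-3 + 0\right) = \left(-3\right) 0 \left(-3\right) = 0 \left(-3\right) = 0$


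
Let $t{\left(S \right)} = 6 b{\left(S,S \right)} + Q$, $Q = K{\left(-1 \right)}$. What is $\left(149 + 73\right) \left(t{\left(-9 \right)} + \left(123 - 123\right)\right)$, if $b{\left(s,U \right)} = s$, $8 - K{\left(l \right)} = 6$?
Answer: $-11544$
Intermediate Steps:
$K{\left(l \right)} = 2$ ($K{\left(l \right)} = 8 - 6 = 2$)
$Q = 2$
$t{\left(S \right)} = 2 + 6 S$ ($t{\left(S \right)} = 6 S + 2 = 2 + 6 S$)
$\left(149 + 73\right) \left(t{\left(-9 \right)} + \left(123 - 123\right)\right) = \left(149 + 73\right) \left(\left(2 + 6 \left(-9\right)\right) + \left(123 - 123\right)\right) = 222 \left(\left(2 - 54\right) + \left(123 - 123\right)\right) = 222 \left(-52 + 0\right) = 222 \left(-52\right) = -11544$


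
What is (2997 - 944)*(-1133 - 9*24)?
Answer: -2769497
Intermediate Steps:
(2997 - 944)*(-1133 - 9*24) = 2053*(-1133 - 216) = 2053*(-1349) = -2769497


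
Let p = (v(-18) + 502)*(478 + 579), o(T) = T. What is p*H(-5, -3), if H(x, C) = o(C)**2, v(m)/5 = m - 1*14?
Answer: 3253446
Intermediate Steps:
v(m) = -70 + 5*m (v(m) = 5*(m - 1*14) = 5*(m - 14) = 5*(-14 + m) = -70 + 5*m)
p = 361494 (p = ((-70 + 5*(-18)) + 502)*(478 + 579) = ((-70 - 90) + 502)*1057 = (-160 + 502)*1057 = 342*1057 = 361494)
H(x, C) = C**2
p*H(-5, -3) = 361494*(-3)**2 = 361494*9 = 3253446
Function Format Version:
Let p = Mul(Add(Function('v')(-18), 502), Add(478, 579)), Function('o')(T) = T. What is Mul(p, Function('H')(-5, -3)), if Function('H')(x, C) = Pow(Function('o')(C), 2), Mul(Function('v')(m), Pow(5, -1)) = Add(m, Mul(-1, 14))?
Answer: 3253446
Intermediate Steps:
Function('v')(m) = Add(-70, Mul(5, m)) (Function('v')(m) = Mul(5, Add(m, Mul(-1, 14))) = Mul(5, Add(m, -14)) = Mul(5, Add(-14, m)) = Add(-70, Mul(5, m)))
p = 361494 (p = Mul(Add(Add(-70, Mul(5, -18)), 502), Add(478, 579)) = Mul(Add(Add(-70, -90), 502), 1057) = Mul(Add(-160, 502), 1057) = Mul(342, 1057) = 361494)
Function('H')(x, C) = Pow(C, 2)
Mul(p, Function('H')(-5, -3)) = Mul(361494, Pow(-3, 2)) = Mul(361494, 9) = 3253446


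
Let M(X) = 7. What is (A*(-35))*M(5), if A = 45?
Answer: -11025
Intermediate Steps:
(A*(-35))*M(5) = (45*(-35))*7 = -1575*7 = -11025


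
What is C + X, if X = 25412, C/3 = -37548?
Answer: -87232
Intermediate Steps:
C = -112644 (C = 3*(-37548) = -112644)
C + X = -112644 + 25412 = -87232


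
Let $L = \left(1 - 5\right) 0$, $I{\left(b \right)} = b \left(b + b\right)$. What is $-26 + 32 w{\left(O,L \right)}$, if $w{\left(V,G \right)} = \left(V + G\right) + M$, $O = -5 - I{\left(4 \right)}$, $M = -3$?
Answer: $-1306$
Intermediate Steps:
$I{\left(b \right)} = 2 b^{2}$ ($I{\left(b \right)} = b 2 b = 2 b^{2}$)
$L = 0$ ($L = \left(-4\right) 0 = 0$)
$O = -37$ ($O = -5 - 2 \cdot 4^{2} = -5 - 2 \cdot 16 = -5 - 32 = -37$)
$w{\left(V,G \right)} = -3 + G + V$ ($w{\left(V,G \right)} = \left(V + G\right) - 3 = \left(G + V\right) - 3 = -3 + G + V$)
$-26 + 32 w{\left(O,L \right)} = -26 + 32 \left(-3 + 0 - 37\right) = -26 + 32 \left(-40\right) = -26 - 1280 = -1306$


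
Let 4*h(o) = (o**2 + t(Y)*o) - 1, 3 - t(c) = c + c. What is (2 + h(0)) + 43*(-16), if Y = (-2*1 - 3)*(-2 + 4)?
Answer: -2745/4 ≈ -686.25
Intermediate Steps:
Y = -10 (Y = (-2 - 3)*2 = -5*2 = -10)
t(c) = 3 - 2*c (t(c) = 3 - (c + c) = 3 - 2*c)
h(o) = -1/4 + o**2/4 + 23*o/4 (h(o) = ((o**2 + (3 - 2*(-10))*o) - 1)/4 = ((o**2 + (3 + 20)*o) - 1)/4 = ((o**2 + 23*o) - 1)/4 = (-1 + o**2 + 23*o)/4 = -1/4 + o**2/4 + 23*o/4)
(2 + h(0)) + 43*(-16) = (2 + (-1/4 + (1/4)*0**2 + (23/4)*0)) + 43*(-16) = (2 + (-1/4 + (1/4)*0 + 0)) - 688 = (2 + (-1/4 + 0 + 0)) - 688 = (2 - 1/4) - 688 = 7/4 - 688 = -2745/4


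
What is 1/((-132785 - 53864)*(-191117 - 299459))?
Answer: 1/91565519824 ≈ 1.0921e-11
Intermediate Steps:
1/((-132785 - 53864)*(-191117 - 299459)) = 1/(-186649*(-490576)) = 1/91565519824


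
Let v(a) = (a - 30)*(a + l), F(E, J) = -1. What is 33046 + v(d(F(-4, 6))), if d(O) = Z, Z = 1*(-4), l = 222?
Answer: 25634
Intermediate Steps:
Z = -4
d(O) = -4
v(a) = (-30 + a)*(222 + a) (v(a) = (a - 30)*(a + 222) = (-30 + a)*(222 + a))
33046 + v(d(F(-4, 6))) = 33046 + (-6660 + (-4)² + 192*(-4)) = 33046 + (-6660 + 16 - 768) = 33046 - 7412 = 25634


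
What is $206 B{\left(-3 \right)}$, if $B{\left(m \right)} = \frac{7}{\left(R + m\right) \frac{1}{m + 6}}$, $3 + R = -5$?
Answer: $- \frac{4326}{11} \approx -393.27$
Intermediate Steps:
$R = -8$ ($R = -3 - 5 = -8$)
$B{\left(m \right)} = \frac{7 \left(6 + m\right)}{-8 + m}$ ($B{\left(m \right)} = \frac{7}{\left(-8 + m\right) \frac{1}{m + 6}} = \frac{7}{\left(-8 + m\right) \frac{1}{6 + m}} = \frac{7}{\frac{1}{6 + m} \left(-8 + m\right)} = 7 \frac{6 + m}{-8 + m} = \frac{7 \left(6 + m\right)}{-8 + m}$)
$206 B{\left(-3 \right)} = 206 \frac{7 \left(6 - 3\right)}{-8 - 3} = 206 \cdot 7 \frac{1}{-11} \cdot 3 = 206 \cdot 7 \left(- \frac{1}{11}\right) 3 = 206 \left(- \frac{21}{11}\right) = - \frac{4326}{11}$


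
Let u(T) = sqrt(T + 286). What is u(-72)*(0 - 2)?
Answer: -2*sqrt(214) ≈ -29.257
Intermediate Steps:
u(T) = sqrt(286 + T)
u(-72)*(0 - 2) = sqrt(286 - 72)*(0 - 2) = sqrt(214)*(-2) = -2*sqrt(214)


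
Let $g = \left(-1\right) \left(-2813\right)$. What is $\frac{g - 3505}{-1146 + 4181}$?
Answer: $- \frac{692}{3035} \approx -0.22801$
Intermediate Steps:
$g = 2813$
$\frac{g - 3505}{-1146 + 4181} = \frac{2813 - 3505}{-1146 + 4181} = - \frac{692}{3035}$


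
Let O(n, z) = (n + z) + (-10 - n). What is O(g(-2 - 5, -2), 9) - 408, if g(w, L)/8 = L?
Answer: -409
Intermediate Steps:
g(w, L) = 8*L
O(n, z) = -10 + z
O(g(-2 - 5, -2), 9) - 408 = (-10 + 9) - 408 = -1 - 408 = -409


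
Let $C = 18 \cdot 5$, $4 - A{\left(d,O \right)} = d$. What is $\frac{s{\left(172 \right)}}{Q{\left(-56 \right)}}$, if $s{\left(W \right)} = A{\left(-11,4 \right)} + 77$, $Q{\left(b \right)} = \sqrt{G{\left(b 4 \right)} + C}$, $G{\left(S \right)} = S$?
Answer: $- \frac{46 i \sqrt{134}}{67} \approx - 7.9476 i$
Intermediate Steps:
$A{\left(d,O \right)} = 4 - d$
$C = 90$
$Q{\left(b \right)} = \sqrt{90 + 4 b}$ ($Q{\left(b \right)} = \sqrt{b 4 + 90} = \sqrt{4 b + 90} = \sqrt{90 + 4 b}$)
$s{\left(W \right)} = 92$ ($s{\left(W \right)} = \left(4 - -11\right) + 77 = \left(4 + 11\right) + 77 = 15 + 77 = 92$)
$\frac{s{\left(172 \right)}}{Q{\left(-56 \right)}} = \frac{92}{\sqrt{90 + 4 \left(-56\right)}} = \frac{92}{\sqrt{90 - 224}} = \frac{92}{\sqrt{-134}} = \frac{92}{i \sqrt{134}} = 92 \left(- \frac{i \sqrt{134}}{134}\right) = - \frac{46 i \sqrt{134}}{67}$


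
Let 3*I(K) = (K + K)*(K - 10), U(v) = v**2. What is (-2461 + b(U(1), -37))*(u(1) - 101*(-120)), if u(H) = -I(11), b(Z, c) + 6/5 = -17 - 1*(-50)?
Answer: -441361348/15 ≈ -2.9424e+7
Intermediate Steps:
I(K) = 2*K*(-10 + K)/3 (I(K) = ((K + K)*(K - 10))/3 = ((2*K)*(-10 + K))/3 = (2*K*(-10 + K))/3 = 2*K*(-10 + K)/3)
b(Z, c) = 159/5 (b(Z, c) = -6/5 + (-17 - 1*(-50)) = -6/5 + (-17 + 50) = -6/5 + 33 = 159/5)
u(H) = -22/3 (u(H) = -2*11*(-10 + 11)/3 = -2*11/3 = -1*22/3 = -22/3)
(-2461 + b(U(1), -37))*(u(1) - 101*(-120)) = (-2461 + 159/5)*(-22/3 - 101*(-120)) = -12146*(-22/3 + 12120)/5 = -12146/5*36338/3 = -441361348/15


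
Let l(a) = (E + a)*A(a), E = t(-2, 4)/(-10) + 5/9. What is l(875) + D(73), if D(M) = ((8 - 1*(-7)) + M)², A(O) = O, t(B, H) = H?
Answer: 6961546/9 ≈ 7.7351e+5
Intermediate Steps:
D(M) = (15 + M)² (D(M) = ((8 + 7) + M)² = (15 + M)²)
E = 7/45 (E = 4/(-10) + 5/9 = 4*(-⅒) + 5*(⅑) = -⅖ + 5/9 = 7/45 ≈ 0.15556)
l(a) = a*(7/45 + a) (l(a) = (7/45 + a)*a = a*(7/45 + a))
l(875) + D(73) = (1/45)*875*(7 + 45*875) + (15 + 73)² = (1/45)*875*(7 + 39375) + 88² = (1/45)*875*39382 + 7744 = 6891850/9 + 7744 = 6961546/9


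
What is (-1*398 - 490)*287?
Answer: -254856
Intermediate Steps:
(-1*398 - 490)*287 = (-398 - 490)*287 = -888*287 = -254856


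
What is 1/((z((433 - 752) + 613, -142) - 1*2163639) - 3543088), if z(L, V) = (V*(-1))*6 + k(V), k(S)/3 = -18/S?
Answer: -71/405117098 ≈ -1.7526e-7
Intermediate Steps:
k(S) = -54/S (k(S) = 3*(-18/S) = -54/S)
z(L, V) = -54/V - 6*V (z(L, V) = (V*(-1))*6 - 54/V = -V*6 - 54/V = -6*V - 54/V = -54/V - 6*V)
1/((z((433 - 752) + 613, -142) - 1*2163639) - 3543088) = 1/(((-54/(-142) - 6*(-142)) - 1*2163639) - 3543088) = 1/(((-54*(-1/142) + 852) - 2163639) - 3543088) = 1/(((27/71 + 852) - 2163639) - 3543088) = 1/((60519/71 - 2163639) - 3543088) = 1/(-153557850/71 - 3543088) = 1/(-405117098/71) = -71/405117098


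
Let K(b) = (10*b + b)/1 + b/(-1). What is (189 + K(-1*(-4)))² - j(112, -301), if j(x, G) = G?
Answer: 52742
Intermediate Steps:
K(b) = 10*b (K(b) = (11*b)*1 + b*(-1) = 11*b - b = 10*b)
(189 + K(-1*(-4)))² - j(112, -301) = (189 + 10*(-1*(-4)))² - 1*(-301) = (189 + 10*4)² + 301 = (189 + 40)² + 301 = 229² + 301 = 52441 + 301 = 52742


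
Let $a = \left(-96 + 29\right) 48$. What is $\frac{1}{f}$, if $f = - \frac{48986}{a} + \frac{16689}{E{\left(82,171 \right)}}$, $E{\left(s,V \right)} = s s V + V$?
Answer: $\frac{205462200}{3132574843} \approx 0.065589$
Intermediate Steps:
$E{\left(s,V \right)} = V + V s^{2}$ ($E{\left(s,V \right)} = s^{2} V + V = V s^{2} + V = V + V s^{2}$)
$a = -3216$ ($a = \left(-67\right) 48 = -3216$)
$f = \frac{3132574843}{205462200}$ ($f = - \frac{48986}{-3216} + \frac{16689}{171 \left(1 + 82^{2}\right)} = \left(-48986\right) \left(- \frac{1}{3216}\right) + \frac{16689}{171 \left(1 + 6724\right)} = \frac{24493}{1608} + \frac{16689}{171 \cdot 6725} = \frac{24493}{1608} + \frac{16689}{1149975} = \frac{24493}{1608} + 16689 \cdot \frac{1}{1149975} = \frac{24493}{1608} + \frac{5563}{383325} = \frac{3132574843}{205462200} \approx 15.246$)
$\frac{1}{f} = \frac{1}{\frac{3132574843}{205462200}} = \frac{205462200}{3132574843}$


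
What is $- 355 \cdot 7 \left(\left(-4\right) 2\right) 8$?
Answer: $159040$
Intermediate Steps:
$- 355 \cdot 7 \left(\left(-4\right) 2\right) 8 = - 355 \cdot 7 \left(-8\right) 8 = - 355 \left(\left(-56\right) 8\right) = \left(-355\right) \left(-448\right) = 159040$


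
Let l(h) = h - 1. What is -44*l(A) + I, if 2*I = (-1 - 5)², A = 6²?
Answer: -1522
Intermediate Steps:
A = 36
l(h) = -1 + h
I = 18 (I = (-1 - 5)²/2 = (½)*(-6)² = (½)*36 = 18)
-44*l(A) + I = -44*(-1 + 36) + 18 = -44*35 + 18 = -1540 + 18 = -1522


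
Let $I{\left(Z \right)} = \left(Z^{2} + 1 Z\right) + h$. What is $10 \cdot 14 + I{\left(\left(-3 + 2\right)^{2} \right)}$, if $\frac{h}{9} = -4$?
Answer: $106$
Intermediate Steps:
$h = -36$ ($h = 9 \left(-4\right) = -36$)
$I{\left(Z \right)} = -36 + Z + Z^{2}$ ($I{\left(Z \right)} = \left(Z^{2} + 1 Z\right) - 36 = \left(Z^{2} + Z\right) - 36 = \left(Z + Z^{2}\right) - 36 = -36 + Z + Z^{2}$)
$10 \cdot 14 + I{\left(\left(-3 + 2\right)^{2} \right)} = 10 \cdot 14 + \left(-36 + \left(-3 + 2\right)^{2} + \left(\left(-3 + 2\right)^{2}\right)^{2}\right) = 140 + \left(-36 + \left(-1\right)^{2} + \left(\left(-1\right)^{2}\right)^{2}\right) = 140 + \left(-36 + 1 + 1^{2}\right) = 140 + \left(-36 + 1 + 1\right) = 140 - 34 = 106$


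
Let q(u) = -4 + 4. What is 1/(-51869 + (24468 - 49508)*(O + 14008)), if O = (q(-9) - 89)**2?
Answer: -1/549154029 ≈ -1.8210e-9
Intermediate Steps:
q(u) = 0
O = 7921 (O = (0 - 89)**2 = (-89)**2 = 7921)
1/(-51869 + (24468 - 49508)*(O + 14008)) = 1/(-51869 + (24468 - 49508)*(7921 + 14008)) = 1/(-51869 - 25040*21929) = 1/(-51869 - 549102160) = 1/(-549154029) = -1/549154029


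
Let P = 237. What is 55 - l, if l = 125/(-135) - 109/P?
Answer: 120271/2133 ≈ 56.386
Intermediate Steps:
l = -2956/2133 (l = 125/(-135) - 109/237 = 125*(-1/135) - 109*1/237 = -25/27 - 109/237 = -2956/2133 ≈ -1.3858)
55 - l = 55 - 1*(-2956/2133) = 55 + 2956/2133 = 120271/2133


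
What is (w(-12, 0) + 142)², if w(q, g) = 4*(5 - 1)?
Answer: 24964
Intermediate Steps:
w(q, g) = 16 (w(q, g) = 4*4 = 16)
(w(-12, 0) + 142)² = (16 + 142)² = 158² = 24964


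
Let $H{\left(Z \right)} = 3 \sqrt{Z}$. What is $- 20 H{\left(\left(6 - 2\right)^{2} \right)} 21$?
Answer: $-5040$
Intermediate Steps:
$- 20 H{\left(\left(6 - 2\right)^{2} \right)} 21 = - 20 \cdot 3 \sqrt{\left(6 - 2\right)^{2}} \cdot 21 = - 20 \cdot 3 \sqrt{4^{2}} \cdot 21 = - 20 \cdot 3 \sqrt{16} \cdot 21 = - 20 \cdot 3 \cdot 4 \cdot 21 = \left(-20\right) 12 \cdot 21 = \left(-240\right) 21 = -5040$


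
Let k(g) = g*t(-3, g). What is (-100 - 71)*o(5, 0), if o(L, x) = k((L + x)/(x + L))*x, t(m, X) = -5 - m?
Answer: 0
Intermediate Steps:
k(g) = -2*g (k(g) = g*(-5 - 1*(-3)) = g*(-5 + 3) = g*(-2) = -2*g)
o(L, x) = -2*x (o(L, x) = (-2*(L + x)/(x + L))*x = (-2*(L + x)/(L + x))*x = (-2*1)*x = -2*x)
(-100 - 71)*o(5, 0) = (-100 - 71)*(-2*0) = -171*0 = 0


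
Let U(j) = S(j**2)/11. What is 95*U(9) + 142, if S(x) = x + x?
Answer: 16952/11 ≈ 1541.1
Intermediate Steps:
S(x) = 2*x
U(j) = 2*j**2/11 (U(j) = (2*j**2)/11 = (2*j**2)*(1/11) = 2*j**2/11)
95*U(9) + 142 = 95*((2/11)*9**2) + 142 = 95*((2/11)*81) + 142 = 95*(162/11) + 142 = 15390/11 + 142 = 16952/11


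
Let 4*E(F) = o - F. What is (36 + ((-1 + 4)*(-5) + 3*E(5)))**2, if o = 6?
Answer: 7569/16 ≈ 473.06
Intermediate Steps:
E(F) = 3/2 - F/4 (E(F) = (6 - F)/4 = 3/2 - F/4)
(36 + ((-1 + 4)*(-5) + 3*E(5)))**2 = (36 + ((-1 + 4)*(-5) + 3*(3/2 - 1/4*5)))**2 = (36 + (3*(-5) + 3*(3/2 - 5/4)))**2 = (36 + (-15 + 3*(1/4)))**2 = (36 + (-15 + 3/4))**2 = (36 - 57/4)**2 = (87/4)**2 = 7569/16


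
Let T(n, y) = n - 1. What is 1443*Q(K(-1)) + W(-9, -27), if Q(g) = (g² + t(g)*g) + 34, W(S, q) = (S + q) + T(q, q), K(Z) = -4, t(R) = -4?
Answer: 95174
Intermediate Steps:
T(n, y) = -1 + n
W(S, q) = -1 + S + 2*q (W(S, q) = (S + q) + (-1 + q) = -1 + S + 2*q)
Q(g) = 34 + g² - 4*g (Q(g) = (g² - 4*g) + 34 = 34 + g² - 4*g)
1443*Q(K(-1)) + W(-9, -27) = 1443*(34 + (-4)² - 4*(-4)) + (-1 - 9 + 2*(-27)) = 1443*(34 + 16 + 16) + (-1 - 9 - 54) = 1443*66 - 64 = 95238 - 64 = 95174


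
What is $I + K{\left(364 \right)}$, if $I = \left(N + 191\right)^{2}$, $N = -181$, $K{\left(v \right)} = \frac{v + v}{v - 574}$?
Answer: $\frac{1448}{15} \approx 96.533$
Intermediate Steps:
$K{\left(v \right)} = \frac{2 v}{-574 + v}$
$I = 100$ ($I = \left(-181 + 191\right)^{2} = 10^{2} = 100$)
$I + K{\left(364 \right)} = 100 + 2 \cdot 364 \frac{1}{-574 + 364} = 100 + 2 \cdot 364 \frac{1}{-210} = 100 + 2 \cdot 364 \left(- \frac{1}{210}\right) = 100 - \frac{52}{15} = \frac{1448}{15}$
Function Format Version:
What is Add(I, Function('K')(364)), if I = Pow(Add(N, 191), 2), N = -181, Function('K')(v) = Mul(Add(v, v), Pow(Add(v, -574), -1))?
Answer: Rational(1448, 15) ≈ 96.533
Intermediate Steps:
Function('K')(v) = Mul(2, v, Pow(Add(-574, v), -1)) (Function('K')(v) = Mul(Mul(2, v), Pow(Add(-574, v), -1)) = Mul(2, v, Pow(Add(-574, v), -1)))
I = 100 (I = Pow(Add(-181, 191), 2) = Pow(10, 2) = 100)
Add(I, Function('K')(364)) = Add(100, Mul(2, 364, Pow(Add(-574, 364), -1))) = Add(100, Mul(2, 364, Pow(-210, -1))) = Add(100, Mul(2, 364, Rational(-1, 210))) = Add(100, Rational(-52, 15)) = Rational(1448, 15)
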